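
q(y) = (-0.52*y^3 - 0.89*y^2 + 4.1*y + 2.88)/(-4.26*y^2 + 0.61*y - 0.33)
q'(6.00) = 0.16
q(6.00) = 0.78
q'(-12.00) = 0.13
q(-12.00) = -1.17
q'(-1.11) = -0.13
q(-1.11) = 0.33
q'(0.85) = 3.79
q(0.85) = -1.87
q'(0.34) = 19.70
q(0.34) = -6.75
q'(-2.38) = 0.17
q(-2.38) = 0.19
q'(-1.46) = 0.09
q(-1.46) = 0.33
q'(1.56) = 0.94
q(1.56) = -0.53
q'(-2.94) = 0.17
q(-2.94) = 0.09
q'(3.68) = 0.23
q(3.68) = 0.36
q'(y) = (8.52*y - 0.61)*(-0.52*y^3 - 0.89*y^2 + 4.1*y + 2.88)/(-4.26*y^2 + 0.61*y - 0.33)^2 + (-1.56*y^2 - 1.78*y + 4.1)/(-4.26*y^2 + 0.61*y - 0.33)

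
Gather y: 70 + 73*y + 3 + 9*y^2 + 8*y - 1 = 9*y^2 + 81*y + 72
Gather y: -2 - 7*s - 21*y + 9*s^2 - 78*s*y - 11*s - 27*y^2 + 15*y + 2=9*s^2 - 18*s - 27*y^2 + y*(-78*s - 6)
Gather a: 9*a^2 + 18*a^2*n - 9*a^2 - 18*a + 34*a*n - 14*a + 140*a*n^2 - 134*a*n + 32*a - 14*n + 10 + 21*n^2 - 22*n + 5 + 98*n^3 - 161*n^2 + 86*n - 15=18*a^2*n + a*(140*n^2 - 100*n) + 98*n^3 - 140*n^2 + 50*n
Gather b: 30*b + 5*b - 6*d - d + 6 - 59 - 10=35*b - 7*d - 63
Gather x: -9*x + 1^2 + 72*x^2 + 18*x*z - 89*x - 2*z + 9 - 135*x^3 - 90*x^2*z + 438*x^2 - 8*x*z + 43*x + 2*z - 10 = -135*x^3 + x^2*(510 - 90*z) + x*(10*z - 55)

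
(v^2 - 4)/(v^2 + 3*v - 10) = (v + 2)/(v + 5)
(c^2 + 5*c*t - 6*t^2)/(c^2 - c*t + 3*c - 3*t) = (c + 6*t)/(c + 3)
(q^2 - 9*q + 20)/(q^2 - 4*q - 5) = (q - 4)/(q + 1)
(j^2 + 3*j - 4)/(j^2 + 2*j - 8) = (j - 1)/(j - 2)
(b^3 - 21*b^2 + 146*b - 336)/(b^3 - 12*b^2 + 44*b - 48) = (b^2 - 15*b + 56)/(b^2 - 6*b + 8)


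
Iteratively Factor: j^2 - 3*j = (j)*(j - 3)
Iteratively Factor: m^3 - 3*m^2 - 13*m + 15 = (m - 1)*(m^2 - 2*m - 15) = (m - 5)*(m - 1)*(m + 3)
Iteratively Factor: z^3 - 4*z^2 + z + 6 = (z - 2)*(z^2 - 2*z - 3) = (z - 2)*(z + 1)*(z - 3)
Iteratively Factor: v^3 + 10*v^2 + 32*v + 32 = (v + 4)*(v^2 + 6*v + 8) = (v + 4)^2*(v + 2)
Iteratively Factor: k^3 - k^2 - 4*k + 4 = (k + 2)*(k^2 - 3*k + 2) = (k - 1)*(k + 2)*(k - 2)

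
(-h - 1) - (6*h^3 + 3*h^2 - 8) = -6*h^3 - 3*h^2 - h + 7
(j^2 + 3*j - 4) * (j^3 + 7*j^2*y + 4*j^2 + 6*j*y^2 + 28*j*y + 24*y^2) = j^5 + 7*j^4*y + 7*j^4 + 6*j^3*y^2 + 49*j^3*y + 8*j^3 + 42*j^2*y^2 + 56*j^2*y - 16*j^2 + 48*j*y^2 - 112*j*y - 96*y^2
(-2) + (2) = 0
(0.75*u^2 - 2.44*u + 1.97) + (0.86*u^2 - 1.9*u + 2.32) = 1.61*u^2 - 4.34*u + 4.29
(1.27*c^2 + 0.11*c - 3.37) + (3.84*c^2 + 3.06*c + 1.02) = 5.11*c^2 + 3.17*c - 2.35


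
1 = 1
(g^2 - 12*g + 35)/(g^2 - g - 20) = (g - 7)/(g + 4)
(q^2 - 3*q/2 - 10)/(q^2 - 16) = (q + 5/2)/(q + 4)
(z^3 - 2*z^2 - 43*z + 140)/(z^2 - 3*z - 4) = (z^2 + 2*z - 35)/(z + 1)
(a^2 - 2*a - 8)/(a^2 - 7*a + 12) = (a + 2)/(a - 3)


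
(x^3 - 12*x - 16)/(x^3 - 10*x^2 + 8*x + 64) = (x + 2)/(x - 8)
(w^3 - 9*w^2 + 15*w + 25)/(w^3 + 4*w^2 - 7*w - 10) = (w^2 - 10*w + 25)/(w^2 + 3*w - 10)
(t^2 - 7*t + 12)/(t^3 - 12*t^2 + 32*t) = (t - 3)/(t*(t - 8))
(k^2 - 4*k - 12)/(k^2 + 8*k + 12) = (k - 6)/(k + 6)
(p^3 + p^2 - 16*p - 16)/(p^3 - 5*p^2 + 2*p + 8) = (p + 4)/(p - 2)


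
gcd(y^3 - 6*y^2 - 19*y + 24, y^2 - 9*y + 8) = y^2 - 9*y + 8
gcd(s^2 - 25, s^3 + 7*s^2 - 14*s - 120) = s + 5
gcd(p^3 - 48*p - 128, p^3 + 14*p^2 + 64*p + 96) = p^2 + 8*p + 16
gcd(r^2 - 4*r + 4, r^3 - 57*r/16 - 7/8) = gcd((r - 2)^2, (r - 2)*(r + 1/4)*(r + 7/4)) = r - 2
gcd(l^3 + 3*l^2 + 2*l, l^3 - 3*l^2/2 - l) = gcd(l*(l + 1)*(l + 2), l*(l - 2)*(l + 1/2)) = l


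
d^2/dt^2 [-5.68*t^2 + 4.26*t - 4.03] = -11.3600000000000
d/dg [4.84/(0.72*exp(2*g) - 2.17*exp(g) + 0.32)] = (10.5028 - 6.9696*exp(g))*exp(g)/(0.72*exp(2*g) - 2.17*exp(g) + 0.32)^2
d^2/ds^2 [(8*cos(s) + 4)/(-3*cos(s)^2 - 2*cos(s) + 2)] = 24*(4*(1 - cos(s)^2)^2 + 3*cos(s)^5 + 9*cos(s)^3 + 5*cos(s)^2 - 16*cos(s) - 10)/(3*cos(s)^2 + 2*cos(s) - 2)^3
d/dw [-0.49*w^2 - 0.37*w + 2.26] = -0.98*w - 0.37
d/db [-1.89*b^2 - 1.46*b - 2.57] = -3.78*b - 1.46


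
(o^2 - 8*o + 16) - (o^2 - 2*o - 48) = 64 - 6*o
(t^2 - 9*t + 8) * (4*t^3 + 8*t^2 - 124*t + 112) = 4*t^5 - 28*t^4 - 164*t^3 + 1292*t^2 - 2000*t + 896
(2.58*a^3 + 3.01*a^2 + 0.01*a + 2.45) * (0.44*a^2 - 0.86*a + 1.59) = 1.1352*a^5 - 0.8944*a^4 + 1.518*a^3 + 5.8553*a^2 - 2.0911*a + 3.8955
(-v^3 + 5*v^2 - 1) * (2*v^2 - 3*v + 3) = -2*v^5 + 13*v^4 - 18*v^3 + 13*v^2 + 3*v - 3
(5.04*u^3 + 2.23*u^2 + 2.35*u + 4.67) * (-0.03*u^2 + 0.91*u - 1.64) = -0.1512*u^5 + 4.5195*u^4 - 6.3068*u^3 - 1.6588*u^2 + 0.3957*u - 7.6588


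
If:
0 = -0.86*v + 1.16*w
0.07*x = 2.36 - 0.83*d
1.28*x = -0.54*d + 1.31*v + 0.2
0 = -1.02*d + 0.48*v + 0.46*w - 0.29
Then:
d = 2.61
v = 3.60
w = 2.67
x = 2.74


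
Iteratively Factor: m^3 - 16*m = (m + 4)*(m^2 - 4*m) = (m - 4)*(m + 4)*(m)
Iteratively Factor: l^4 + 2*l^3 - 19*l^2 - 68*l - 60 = (l + 3)*(l^3 - l^2 - 16*l - 20) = (l + 2)*(l + 3)*(l^2 - 3*l - 10) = (l - 5)*(l + 2)*(l + 3)*(l + 2)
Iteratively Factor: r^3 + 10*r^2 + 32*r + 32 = (r + 4)*(r^2 + 6*r + 8) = (r + 4)^2*(r + 2)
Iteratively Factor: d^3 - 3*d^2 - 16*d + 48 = (d - 3)*(d^2 - 16) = (d - 4)*(d - 3)*(d + 4)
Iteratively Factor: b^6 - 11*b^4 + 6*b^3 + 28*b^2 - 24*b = (b + 2)*(b^5 - 2*b^4 - 7*b^3 + 20*b^2 - 12*b) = b*(b + 2)*(b^4 - 2*b^3 - 7*b^2 + 20*b - 12) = b*(b + 2)*(b + 3)*(b^3 - 5*b^2 + 8*b - 4) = b*(b - 2)*(b + 2)*(b + 3)*(b^2 - 3*b + 2) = b*(b - 2)^2*(b + 2)*(b + 3)*(b - 1)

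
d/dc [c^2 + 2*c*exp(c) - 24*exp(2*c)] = 2*c*exp(c) + 2*c - 48*exp(2*c) + 2*exp(c)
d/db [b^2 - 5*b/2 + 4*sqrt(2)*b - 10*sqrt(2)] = 2*b - 5/2 + 4*sqrt(2)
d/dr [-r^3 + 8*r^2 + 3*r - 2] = -3*r^2 + 16*r + 3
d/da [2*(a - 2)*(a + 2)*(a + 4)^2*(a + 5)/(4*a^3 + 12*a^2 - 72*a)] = (a^7 + 11*a^6 + 3*a^5 - 287*a^4 - 712*a^3 + 564*a^2 + 960*a - 2880)/(a^2*(a^4 + 6*a^3 - 27*a^2 - 108*a + 324))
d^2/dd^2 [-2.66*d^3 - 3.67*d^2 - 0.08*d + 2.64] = -15.96*d - 7.34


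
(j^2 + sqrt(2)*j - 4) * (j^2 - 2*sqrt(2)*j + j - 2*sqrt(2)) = j^4 - sqrt(2)*j^3 + j^3 - 8*j^2 - sqrt(2)*j^2 - 8*j + 8*sqrt(2)*j + 8*sqrt(2)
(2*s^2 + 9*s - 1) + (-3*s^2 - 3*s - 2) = -s^2 + 6*s - 3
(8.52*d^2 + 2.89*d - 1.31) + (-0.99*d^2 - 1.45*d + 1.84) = 7.53*d^2 + 1.44*d + 0.53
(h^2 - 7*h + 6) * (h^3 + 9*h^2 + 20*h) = h^5 + 2*h^4 - 37*h^3 - 86*h^2 + 120*h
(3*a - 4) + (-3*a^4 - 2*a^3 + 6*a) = -3*a^4 - 2*a^3 + 9*a - 4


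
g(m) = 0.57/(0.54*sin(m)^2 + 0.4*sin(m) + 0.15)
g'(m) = 0.57*(-1.08*sin(m)*cos(m) - 0.4*cos(m))/(0.54*sin(m)^2 + 0.4*sin(m) + 0.15)^2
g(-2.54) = 5.90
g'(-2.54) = -10.64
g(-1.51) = 1.97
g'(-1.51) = 0.28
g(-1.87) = 2.19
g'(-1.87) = -1.56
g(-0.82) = 3.90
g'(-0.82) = 7.09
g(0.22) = 2.17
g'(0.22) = -5.11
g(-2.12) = 2.83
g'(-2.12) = -3.81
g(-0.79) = 4.12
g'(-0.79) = 7.70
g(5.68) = 5.88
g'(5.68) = 10.64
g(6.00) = 7.09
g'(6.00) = -8.32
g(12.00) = 6.27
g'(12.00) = 10.46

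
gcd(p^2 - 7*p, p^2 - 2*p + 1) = 1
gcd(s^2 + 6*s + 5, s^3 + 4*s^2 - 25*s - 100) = s + 5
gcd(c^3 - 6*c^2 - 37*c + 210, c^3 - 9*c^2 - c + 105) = c^2 - 12*c + 35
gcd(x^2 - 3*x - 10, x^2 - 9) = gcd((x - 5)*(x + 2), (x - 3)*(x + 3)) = 1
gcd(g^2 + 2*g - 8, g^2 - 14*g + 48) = 1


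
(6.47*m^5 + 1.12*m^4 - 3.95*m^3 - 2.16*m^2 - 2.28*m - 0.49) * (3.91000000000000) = 25.2977*m^5 + 4.3792*m^4 - 15.4445*m^3 - 8.4456*m^2 - 8.9148*m - 1.9159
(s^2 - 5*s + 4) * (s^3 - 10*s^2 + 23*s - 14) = s^5 - 15*s^4 + 77*s^3 - 169*s^2 + 162*s - 56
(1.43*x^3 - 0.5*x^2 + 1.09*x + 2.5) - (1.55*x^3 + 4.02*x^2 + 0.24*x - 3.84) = -0.12*x^3 - 4.52*x^2 + 0.85*x + 6.34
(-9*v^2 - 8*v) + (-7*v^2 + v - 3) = -16*v^2 - 7*v - 3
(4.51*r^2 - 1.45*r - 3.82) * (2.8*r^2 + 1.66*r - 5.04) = 12.628*r^4 + 3.4266*r^3 - 35.8334*r^2 + 0.9668*r + 19.2528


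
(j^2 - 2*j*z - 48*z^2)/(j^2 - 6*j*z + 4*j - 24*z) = (j^2 - 2*j*z - 48*z^2)/(j^2 - 6*j*z + 4*j - 24*z)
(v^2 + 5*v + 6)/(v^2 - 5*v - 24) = (v + 2)/(v - 8)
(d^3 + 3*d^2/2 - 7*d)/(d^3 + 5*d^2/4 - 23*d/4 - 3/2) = 2*d*(2*d + 7)/(4*d^2 + 13*d + 3)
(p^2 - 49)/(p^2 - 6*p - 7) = (p + 7)/(p + 1)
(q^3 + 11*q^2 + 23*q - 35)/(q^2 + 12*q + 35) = q - 1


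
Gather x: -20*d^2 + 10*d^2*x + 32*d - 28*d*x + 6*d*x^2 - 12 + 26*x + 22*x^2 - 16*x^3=-20*d^2 + 32*d - 16*x^3 + x^2*(6*d + 22) + x*(10*d^2 - 28*d + 26) - 12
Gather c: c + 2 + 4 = c + 6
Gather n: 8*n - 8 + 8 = 8*n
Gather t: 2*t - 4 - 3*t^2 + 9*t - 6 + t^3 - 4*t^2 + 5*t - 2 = t^3 - 7*t^2 + 16*t - 12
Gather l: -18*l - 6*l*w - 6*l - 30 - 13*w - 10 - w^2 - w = l*(-6*w - 24) - w^2 - 14*w - 40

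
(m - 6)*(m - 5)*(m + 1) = m^3 - 10*m^2 + 19*m + 30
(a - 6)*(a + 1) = a^2 - 5*a - 6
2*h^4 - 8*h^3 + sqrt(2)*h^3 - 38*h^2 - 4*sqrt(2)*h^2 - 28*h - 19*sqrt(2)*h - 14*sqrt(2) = (h - 7)*(h + 2)*(sqrt(2)*h + 1)*(sqrt(2)*h + sqrt(2))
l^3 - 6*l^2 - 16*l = l*(l - 8)*(l + 2)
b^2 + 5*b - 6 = (b - 1)*(b + 6)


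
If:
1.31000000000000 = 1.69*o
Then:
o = 0.78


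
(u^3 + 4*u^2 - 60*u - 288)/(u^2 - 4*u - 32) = (u^2 + 12*u + 36)/(u + 4)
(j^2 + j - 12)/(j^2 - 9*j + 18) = (j + 4)/(j - 6)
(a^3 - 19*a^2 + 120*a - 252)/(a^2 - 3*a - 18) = (a^2 - 13*a + 42)/(a + 3)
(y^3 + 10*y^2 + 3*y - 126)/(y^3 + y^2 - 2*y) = (y^3 + 10*y^2 + 3*y - 126)/(y*(y^2 + y - 2))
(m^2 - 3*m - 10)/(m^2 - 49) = (m^2 - 3*m - 10)/(m^2 - 49)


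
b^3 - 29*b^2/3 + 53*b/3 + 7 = (b - 7)*(b - 3)*(b + 1/3)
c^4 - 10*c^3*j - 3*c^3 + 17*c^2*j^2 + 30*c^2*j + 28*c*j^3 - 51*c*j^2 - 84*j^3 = (c - 3)*(c - 7*j)*(c - 4*j)*(c + j)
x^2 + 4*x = x*(x + 4)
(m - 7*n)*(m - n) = m^2 - 8*m*n + 7*n^2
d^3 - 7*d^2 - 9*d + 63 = (d - 7)*(d - 3)*(d + 3)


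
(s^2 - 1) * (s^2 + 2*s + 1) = s^4 + 2*s^3 - 2*s - 1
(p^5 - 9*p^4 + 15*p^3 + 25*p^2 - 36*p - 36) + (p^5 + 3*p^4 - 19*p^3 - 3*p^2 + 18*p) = 2*p^5 - 6*p^4 - 4*p^3 + 22*p^2 - 18*p - 36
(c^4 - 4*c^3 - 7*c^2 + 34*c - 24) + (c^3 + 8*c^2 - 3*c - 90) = c^4 - 3*c^3 + c^2 + 31*c - 114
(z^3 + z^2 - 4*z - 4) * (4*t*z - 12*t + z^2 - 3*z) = 4*t*z^4 - 8*t*z^3 - 28*t*z^2 + 32*t*z + 48*t + z^5 - 2*z^4 - 7*z^3 + 8*z^2 + 12*z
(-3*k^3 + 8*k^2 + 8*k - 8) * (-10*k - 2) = 30*k^4 - 74*k^3 - 96*k^2 + 64*k + 16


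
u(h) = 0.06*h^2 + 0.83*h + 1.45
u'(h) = 0.12*h + 0.83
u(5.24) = 7.45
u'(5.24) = 1.46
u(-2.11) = -0.03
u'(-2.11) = 0.58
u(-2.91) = -0.46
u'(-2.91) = 0.48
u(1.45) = 2.78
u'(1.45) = 1.00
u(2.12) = 3.48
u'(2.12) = 1.08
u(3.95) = 5.66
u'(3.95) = 1.30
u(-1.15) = 0.57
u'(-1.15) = 0.69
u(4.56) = 6.48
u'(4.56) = 1.38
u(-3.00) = -0.50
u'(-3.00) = 0.47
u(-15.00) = 2.50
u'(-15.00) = -0.97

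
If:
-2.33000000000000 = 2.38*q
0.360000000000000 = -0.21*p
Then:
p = -1.71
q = -0.98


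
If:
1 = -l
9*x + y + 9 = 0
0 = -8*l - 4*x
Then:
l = -1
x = 2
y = -27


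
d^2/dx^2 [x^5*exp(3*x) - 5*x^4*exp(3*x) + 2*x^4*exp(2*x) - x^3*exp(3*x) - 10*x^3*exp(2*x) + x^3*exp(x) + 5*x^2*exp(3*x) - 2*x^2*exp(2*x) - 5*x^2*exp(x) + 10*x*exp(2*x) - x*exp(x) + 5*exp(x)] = (9*x^5*exp(2*x) - 15*x^4*exp(2*x) + 8*x^4*exp(x) - 109*x^3*exp(2*x) - 8*x^3*exp(x) + x^3 - 33*x^2*exp(2*x) - 104*x^2*exp(x) + x^2 + 54*x*exp(2*x) - 36*x*exp(x) - 15*x + 10*exp(2*x) + 36*exp(x) - 7)*exp(x)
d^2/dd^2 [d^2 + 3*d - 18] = 2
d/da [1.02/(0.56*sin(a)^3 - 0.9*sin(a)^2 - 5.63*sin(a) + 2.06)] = (-1.7136*sin(a)^2 + 1.836*sin(a) + 5.7426)*cos(a)/(0.56*sin(a)^3 - 0.9*sin(a)^2 - 5.63*sin(a) + 2.06)^2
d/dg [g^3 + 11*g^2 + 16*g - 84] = 3*g^2 + 22*g + 16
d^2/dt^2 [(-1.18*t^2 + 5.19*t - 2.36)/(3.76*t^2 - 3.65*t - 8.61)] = (114.359648*t^3 - 429.393504*t^2 + 1202.445744*t - 716.844418)/(53.157376*t^6 - 154.80672*t^5 - 214.896408*t^4 + 660.354715*t^3 + 492.089913*t^2 - 811.746495*t - 638.277381)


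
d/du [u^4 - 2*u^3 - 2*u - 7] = 4*u^3 - 6*u^2 - 2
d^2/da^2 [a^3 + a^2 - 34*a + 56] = 6*a + 2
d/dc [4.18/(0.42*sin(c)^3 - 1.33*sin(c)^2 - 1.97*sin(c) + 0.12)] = (-5.2668*sin(c)^2 + 11.1188*sin(c) + 8.2346)*cos(c)/(0.42*sin(c)^3 - 1.33*sin(c)^2 - 1.97*sin(c) + 0.12)^2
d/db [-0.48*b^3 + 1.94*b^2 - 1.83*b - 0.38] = -1.44*b^2 + 3.88*b - 1.83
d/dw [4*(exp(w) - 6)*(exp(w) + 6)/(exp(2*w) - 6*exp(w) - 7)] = (-24*exp(2*w) + 232*exp(w) - 864)*exp(w)/(exp(4*w) - 12*exp(3*w) + 22*exp(2*w) + 84*exp(w) + 49)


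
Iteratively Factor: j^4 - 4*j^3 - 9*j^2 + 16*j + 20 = (j - 5)*(j^3 + j^2 - 4*j - 4) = (j - 5)*(j - 2)*(j^2 + 3*j + 2) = (j - 5)*(j - 2)*(j + 2)*(j + 1)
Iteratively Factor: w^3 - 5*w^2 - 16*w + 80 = (w - 5)*(w^2 - 16) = (w - 5)*(w - 4)*(w + 4)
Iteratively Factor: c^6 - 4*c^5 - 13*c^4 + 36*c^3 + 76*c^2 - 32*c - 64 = (c - 4)*(c^5 - 13*c^3 - 16*c^2 + 12*c + 16) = (c - 4)^2*(c^4 + 4*c^3 + 3*c^2 - 4*c - 4) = (c - 4)^2*(c + 1)*(c^3 + 3*c^2 - 4) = (c - 4)^2*(c + 1)*(c + 2)*(c^2 + c - 2) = (c - 4)^2*(c - 1)*(c + 1)*(c + 2)*(c + 2)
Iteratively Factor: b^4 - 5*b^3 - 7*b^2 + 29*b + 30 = (b + 1)*(b^3 - 6*b^2 - b + 30) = (b - 3)*(b + 1)*(b^2 - 3*b - 10) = (b - 5)*(b - 3)*(b + 1)*(b + 2)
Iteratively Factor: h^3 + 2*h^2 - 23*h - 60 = (h + 4)*(h^2 - 2*h - 15) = (h + 3)*(h + 4)*(h - 5)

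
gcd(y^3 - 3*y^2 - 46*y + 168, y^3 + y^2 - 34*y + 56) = y^2 + 3*y - 28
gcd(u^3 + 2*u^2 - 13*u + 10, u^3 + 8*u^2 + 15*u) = u + 5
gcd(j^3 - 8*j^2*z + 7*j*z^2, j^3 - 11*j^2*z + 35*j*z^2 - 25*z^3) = -j + z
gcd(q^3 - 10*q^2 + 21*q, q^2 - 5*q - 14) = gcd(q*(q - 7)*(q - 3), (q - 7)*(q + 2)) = q - 7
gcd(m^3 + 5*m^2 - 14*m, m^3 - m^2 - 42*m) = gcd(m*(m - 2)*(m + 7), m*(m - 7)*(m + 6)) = m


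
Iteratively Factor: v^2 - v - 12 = (v + 3)*(v - 4)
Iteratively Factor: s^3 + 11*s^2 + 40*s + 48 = (s + 3)*(s^2 + 8*s + 16) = (s + 3)*(s + 4)*(s + 4)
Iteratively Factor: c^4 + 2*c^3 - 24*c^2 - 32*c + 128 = (c + 4)*(c^3 - 2*c^2 - 16*c + 32) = (c - 4)*(c + 4)*(c^2 + 2*c - 8) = (c - 4)*(c - 2)*(c + 4)*(c + 4)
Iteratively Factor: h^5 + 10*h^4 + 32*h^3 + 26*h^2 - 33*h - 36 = (h + 3)*(h^4 + 7*h^3 + 11*h^2 - 7*h - 12) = (h + 3)*(h + 4)*(h^3 + 3*h^2 - h - 3) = (h + 1)*(h + 3)*(h + 4)*(h^2 + 2*h - 3) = (h - 1)*(h + 1)*(h + 3)*(h + 4)*(h + 3)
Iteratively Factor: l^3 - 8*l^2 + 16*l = (l - 4)*(l^2 - 4*l) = (l - 4)^2*(l)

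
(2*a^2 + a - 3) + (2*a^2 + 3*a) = 4*a^2 + 4*a - 3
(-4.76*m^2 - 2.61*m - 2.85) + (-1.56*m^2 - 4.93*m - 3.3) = -6.32*m^2 - 7.54*m - 6.15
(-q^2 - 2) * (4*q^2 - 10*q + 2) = -4*q^4 + 10*q^3 - 10*q^2 + 20*q - 4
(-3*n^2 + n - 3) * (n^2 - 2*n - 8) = -3*n^4 + 7*n^3 + 19*n^2 - 2*n + 24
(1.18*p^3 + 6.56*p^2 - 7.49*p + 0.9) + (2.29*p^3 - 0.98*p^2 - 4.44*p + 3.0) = 3.47*p^3 + 5.58*p^2 - 11.93*p + 3.9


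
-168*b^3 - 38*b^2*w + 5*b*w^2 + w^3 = (-6*b + w)*(4*b + w)*(7*b + w)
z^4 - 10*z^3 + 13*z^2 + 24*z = z*(z - 8)*(z - 3)*(z + 1)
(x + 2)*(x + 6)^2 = x^3 + 14*x^2 + 60*x + 72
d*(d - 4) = d^2 - 4*d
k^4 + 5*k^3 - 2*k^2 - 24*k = k*(k - 2)*(k + 3)*(k + 4)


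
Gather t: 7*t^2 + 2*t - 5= 7*t^2 + 2*t - 5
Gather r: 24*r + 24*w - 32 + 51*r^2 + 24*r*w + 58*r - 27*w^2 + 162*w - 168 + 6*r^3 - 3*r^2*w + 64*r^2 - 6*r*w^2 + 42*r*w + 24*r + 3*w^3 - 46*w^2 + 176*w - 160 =6*r^3 + r^2*(115 - 3*w) + r*(-6*w^2 + 66*w + 106) + 3*w^3 - 73*w^2 + 362*w - 360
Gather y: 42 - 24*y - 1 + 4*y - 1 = 40 - 20*y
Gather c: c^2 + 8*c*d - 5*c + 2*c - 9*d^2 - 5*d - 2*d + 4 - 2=c^2 + c*(8*d - 3) - 9*d^2 - 7*d + 2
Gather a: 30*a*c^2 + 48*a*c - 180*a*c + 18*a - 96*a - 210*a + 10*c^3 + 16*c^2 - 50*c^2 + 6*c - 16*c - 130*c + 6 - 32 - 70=a*(30*c^2 - 132*c - 288) + 10*c^3 - 34*c^2 - 140*c - 96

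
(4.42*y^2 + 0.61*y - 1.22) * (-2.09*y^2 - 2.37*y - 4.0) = -9.2378*y^4 - 11.7503*y^3 - 16.5759*y^2 + 0.4514*y + 4.88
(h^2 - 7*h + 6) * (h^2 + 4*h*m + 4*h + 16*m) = h^4 + 4*h^3*m - 3*h^3 - 12*h^2*m - 22*h^2 - 88*h*m + 24*h + 96*m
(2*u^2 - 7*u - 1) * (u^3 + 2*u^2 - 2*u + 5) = 2*u^5 - 3*u^4 - 19*u^3 + 22*u^2 - 33*u - 5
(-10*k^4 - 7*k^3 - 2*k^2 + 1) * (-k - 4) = 10*k^5 + 47*k^4 + 30*k^3 + 8*k^2 - k - 4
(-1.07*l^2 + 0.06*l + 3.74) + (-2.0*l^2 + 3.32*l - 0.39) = -3.07*l^2 + 3.38*l + 3.35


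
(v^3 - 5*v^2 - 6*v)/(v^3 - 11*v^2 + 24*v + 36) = v/(v - 6)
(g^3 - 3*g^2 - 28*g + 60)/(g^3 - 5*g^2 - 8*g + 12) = (g^2 + 3*g - 10)/(g^2 + g - 2)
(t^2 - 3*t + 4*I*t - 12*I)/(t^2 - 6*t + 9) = (t + 4*I)/(t - 3)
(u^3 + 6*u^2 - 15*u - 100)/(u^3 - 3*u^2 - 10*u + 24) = (u^2 + 10*u + 25)/(u^2 + u - 6)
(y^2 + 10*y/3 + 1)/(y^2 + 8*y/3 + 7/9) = 3*(y + 3)/(3*y + 7)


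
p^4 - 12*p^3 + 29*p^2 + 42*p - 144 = (p - 8)*(p - 3)^2*(p + 2)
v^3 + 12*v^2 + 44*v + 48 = (v + 2)*(v + 4)*(v + 6)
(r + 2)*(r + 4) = r^2 + 6*r + 8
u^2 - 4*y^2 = (u - 2*y)*(u + 2*y)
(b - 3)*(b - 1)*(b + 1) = b^3 - 3*b^2 - b + 3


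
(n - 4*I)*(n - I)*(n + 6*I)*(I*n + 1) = I*n^4 + 27*I*n^2 + 50*n - 24*I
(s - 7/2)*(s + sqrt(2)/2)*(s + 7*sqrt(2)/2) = s^3 - 7*s^2/2 + 4*sqrt(2)*s^2 - 14*sqrt(2)*s + 7*s/2 - 49/4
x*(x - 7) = x^2 - 7*x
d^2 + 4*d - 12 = (d - 2)*(d + 6)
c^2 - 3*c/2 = c*(c - 3/2)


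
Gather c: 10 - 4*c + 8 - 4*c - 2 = 16 - 8*c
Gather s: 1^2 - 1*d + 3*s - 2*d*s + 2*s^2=-d + 2*s^2 + s*(3 - 2*d) + 1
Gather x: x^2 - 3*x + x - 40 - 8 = x^2 - 2*x - 48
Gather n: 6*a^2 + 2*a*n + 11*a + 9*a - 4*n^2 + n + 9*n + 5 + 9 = 6*a^2 + 20*a - 4*n^2 + n*(2*a + 10) + 14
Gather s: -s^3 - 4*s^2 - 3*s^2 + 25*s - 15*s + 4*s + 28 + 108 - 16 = -s^3 - 7*s^2 + 14*s + 120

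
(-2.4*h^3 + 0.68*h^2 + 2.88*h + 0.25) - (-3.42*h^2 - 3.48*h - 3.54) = -2.4*h^3 + 4.1*h^2 + 6.36*h + 3.79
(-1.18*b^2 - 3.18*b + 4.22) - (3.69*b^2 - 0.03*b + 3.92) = -4.87*b^2 - 3.15*b + 0.3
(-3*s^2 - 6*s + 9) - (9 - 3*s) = -3*s^2 - 3*s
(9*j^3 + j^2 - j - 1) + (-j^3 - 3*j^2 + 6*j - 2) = 8*j^3 - 2*j^2 + 5*j - 3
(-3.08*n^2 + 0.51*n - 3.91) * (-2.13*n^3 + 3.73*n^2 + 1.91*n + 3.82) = 6.5604*n^5 - 12.5747*n^4 + 4.3478*n^3 - 25.3758*n^2 - 5.5199*n - 14.9362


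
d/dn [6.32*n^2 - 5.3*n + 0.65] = 12.64*n - 5.3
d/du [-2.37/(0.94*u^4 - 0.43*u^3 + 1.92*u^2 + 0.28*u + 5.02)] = (8.9112*u^3 - 3.0573*u^2 + 9.1008*u + 0.6636)/(0.94*u^4 - 0.43*u^3 + 1.92*u^2 + 0.28*u + 5.02)^2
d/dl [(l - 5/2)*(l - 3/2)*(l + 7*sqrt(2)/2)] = 3*l^2 - 8*l + 7*sqrt(2)*l - 14*sqrt(2) + 15/4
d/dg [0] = 0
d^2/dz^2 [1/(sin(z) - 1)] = -(sin(z) + 2)/(sin(z) - 1)^2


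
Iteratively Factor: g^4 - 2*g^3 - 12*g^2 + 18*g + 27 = (g + 1)*(g^3 - 3*g^2 - 9*g + 27) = (g - 3)*(g + 1)*(g^2 - 9) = (g - 3)^2*(g + 1)*(g + 3)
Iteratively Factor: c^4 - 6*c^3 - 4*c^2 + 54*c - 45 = (c - 3)*(c^3 - 3*c^2 - 13*c + 15) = (c - 3)*(c + 3)*(c^2 - 6*c + 5) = (c - 5)*(c - 3)*(c + 3)*(c - 1)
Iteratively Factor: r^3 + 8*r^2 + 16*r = (r + 4)*(r^2 + 4*r) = r*(r + 4)*(r + 4)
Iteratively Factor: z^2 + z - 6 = (z - 2)*(z + 3)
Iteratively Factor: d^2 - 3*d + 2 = (d - 1)*(d - 2)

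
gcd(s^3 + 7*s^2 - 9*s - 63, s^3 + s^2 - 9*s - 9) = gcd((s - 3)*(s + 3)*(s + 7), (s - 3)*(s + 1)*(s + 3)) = s^2 - 9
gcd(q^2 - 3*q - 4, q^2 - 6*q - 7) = q + 1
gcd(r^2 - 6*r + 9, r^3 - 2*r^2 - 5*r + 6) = r - 3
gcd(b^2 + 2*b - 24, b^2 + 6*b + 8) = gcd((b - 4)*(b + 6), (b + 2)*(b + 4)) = 1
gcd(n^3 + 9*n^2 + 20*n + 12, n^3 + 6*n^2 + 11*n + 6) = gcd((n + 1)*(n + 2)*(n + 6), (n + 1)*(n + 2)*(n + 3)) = n^2 + 3*n + 2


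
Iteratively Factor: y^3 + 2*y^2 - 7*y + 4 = (y - 1)*(y^2 + 3*y - 4) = (y - 1)*(y + 4)*(y - 1)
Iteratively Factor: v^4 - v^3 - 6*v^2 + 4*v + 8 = (v + 1)*(v^3 - 2*v^2 - 4*v + 8) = (v - 2)*(v + 1)*(v^2 - 4) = (v - 2)*(v + 1)*(v + 2)*(v - 2)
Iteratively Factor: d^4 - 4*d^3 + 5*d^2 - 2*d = (d - 2)*(d^3 - 2*d^2 + d) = (d - 2)*(d - 1)*(d^2 - d) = d*(d - 2)*(d - 1)*(d - 1)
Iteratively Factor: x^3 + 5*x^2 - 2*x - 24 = (x - 2)*(x^2 + 7*x + 12) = (x - 2)*(x + 3)*(x + 4)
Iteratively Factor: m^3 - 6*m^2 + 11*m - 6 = (m - 1)*(m^2 - 5*m + 6) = (m - 2)*(m - 1)*(m - 3)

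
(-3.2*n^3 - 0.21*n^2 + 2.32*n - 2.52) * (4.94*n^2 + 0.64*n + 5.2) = -15.808*n^5 - 3.0854*n^4 - 5.3136*n^3 - 12.056*n^2 + 10.4512*n - 13.104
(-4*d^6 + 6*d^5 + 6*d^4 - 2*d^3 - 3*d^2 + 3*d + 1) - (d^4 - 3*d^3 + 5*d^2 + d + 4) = -4*d^6 + 6*d^5 + 5*d^4 + d^3 - 8*d^2 + 2*d - 3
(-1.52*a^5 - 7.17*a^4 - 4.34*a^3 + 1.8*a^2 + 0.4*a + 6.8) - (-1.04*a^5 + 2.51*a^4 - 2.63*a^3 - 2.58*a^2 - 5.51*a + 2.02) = -0.48*a^5 - 9.68*a^4 - 1.71*a^3 + 4.38*a^2 + 5.91*a + 4.78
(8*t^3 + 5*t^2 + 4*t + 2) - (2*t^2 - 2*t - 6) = 8*t^3 + 3*t^2 + 6*t + 8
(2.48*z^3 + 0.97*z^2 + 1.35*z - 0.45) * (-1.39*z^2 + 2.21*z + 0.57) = -3.4472*z^5 + 4.1325*z^4 + 1.6808*z^3 + 4.1619*z^2 - 0.225*z - 0.2565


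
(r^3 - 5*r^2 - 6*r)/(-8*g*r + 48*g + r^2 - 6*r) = r*(r + 1)/(-8*g + r)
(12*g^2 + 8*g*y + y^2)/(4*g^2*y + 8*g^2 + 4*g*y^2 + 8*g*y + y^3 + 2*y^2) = (6*g + y)/(2*g*y + 4*g + y^2 + 2*y)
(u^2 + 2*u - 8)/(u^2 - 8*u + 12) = (u + 4)/(u - 6)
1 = 1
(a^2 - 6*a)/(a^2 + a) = (a - 6)/(a + 1)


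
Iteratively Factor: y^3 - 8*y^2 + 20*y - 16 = (y - 2)*(y^2 - 6*y + 8) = (y - 4)*(y - 2)*(y - 2)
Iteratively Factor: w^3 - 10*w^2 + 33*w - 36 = (w - 3)*(w^2 - 7*w + 12) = (w - 4)*(w - 3)*(w - 3)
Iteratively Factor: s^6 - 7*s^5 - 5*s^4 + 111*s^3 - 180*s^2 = (s - 5)*(s^5 - 2*s^4 - 15*s^3 + 36*s^2) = (s - 5)*(s - 3)*(s^4 + s^3 - 12*s^2) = (s - 5)*(s - 3)^2*(s^3 + 4*s^2) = (s - 5)*(s - 3)^2*(s + 4)*(s^2) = s*(s - 5)*(s - 3)^2*(s + 4)*(s)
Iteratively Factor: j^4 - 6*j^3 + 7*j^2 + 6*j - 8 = (j - 2)*(j^3 - 4*j^2 - j + 4) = (j - 4)*(j - 2)*(j^2 - 1) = (j - 4)*(j - 2)*(j + 1)*(j - 1)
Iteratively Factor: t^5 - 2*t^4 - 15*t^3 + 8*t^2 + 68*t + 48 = (t - 3)*(t^4 + t^3 - 12*t^2 - 28*t - 16) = (t - 3)*(t + 2)*(t^3 - t^2 - 10*t - 8) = (t - 3)*(t + 2)^2*(t^2 - 3*t - 4) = (t - 4)*(t - 3)*(t + 2)^2*(t + 1)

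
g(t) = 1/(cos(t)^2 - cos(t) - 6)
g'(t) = (2*sin(t)*cos(t) - sin(t))/(cos(t)^2 - cos(t) - 6)^2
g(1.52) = -0.17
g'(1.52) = -0.02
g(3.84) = -0.22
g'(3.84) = 0.08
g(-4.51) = -0.17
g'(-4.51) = -0.04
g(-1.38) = -0.16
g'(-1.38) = 0.02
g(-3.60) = -0.23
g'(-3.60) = -0.07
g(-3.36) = -0.25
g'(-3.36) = -0.04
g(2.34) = -0.21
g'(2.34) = -0.07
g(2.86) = -0.24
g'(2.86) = -0.05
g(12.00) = -0.16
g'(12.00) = -0.00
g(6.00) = -0.17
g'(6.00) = -0.00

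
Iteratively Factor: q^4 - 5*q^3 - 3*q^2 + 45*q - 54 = (q - 3)*(q^3 - 2*q^2 - 9*q + 18) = (q - 3)*(q - 2)*(q^2 - 9) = (q - 3)*(q - 2)*(q + 3)*(q - 3)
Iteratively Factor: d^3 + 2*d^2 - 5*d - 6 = (d + 1)*(d^2 + d - 6) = (d - 2)*(d + 1)*(d + 3)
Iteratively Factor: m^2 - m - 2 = (m - 2)*(m + 1)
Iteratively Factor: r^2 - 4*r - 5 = (r + 1)*(r - 5)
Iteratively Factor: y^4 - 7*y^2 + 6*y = (y)*(y^3 - 7*y + 6) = y*(y - 1)*(y^2 + y - 6) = y*(y - 1)*(y + 3)*(y - 2)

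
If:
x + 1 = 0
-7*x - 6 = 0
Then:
No Solution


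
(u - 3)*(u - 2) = u^2 - 5*u + 6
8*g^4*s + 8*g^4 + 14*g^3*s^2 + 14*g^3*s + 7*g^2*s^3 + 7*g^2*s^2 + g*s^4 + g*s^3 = (g + s)*(2*g + s)*(4*g + s)*(g*s + g)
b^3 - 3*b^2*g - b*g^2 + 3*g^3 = (b - 3*g)*(b - g)*(b + g)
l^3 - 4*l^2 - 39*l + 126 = (l - 7)*(l - 3)*(l + 6)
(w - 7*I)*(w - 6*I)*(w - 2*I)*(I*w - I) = I*w^4 + 15*w^3 - I*w^3 - 15*w^2 - 68*I*w^2 - 84*w + 68*I*w + 84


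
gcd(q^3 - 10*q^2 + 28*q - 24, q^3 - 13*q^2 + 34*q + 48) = q - 6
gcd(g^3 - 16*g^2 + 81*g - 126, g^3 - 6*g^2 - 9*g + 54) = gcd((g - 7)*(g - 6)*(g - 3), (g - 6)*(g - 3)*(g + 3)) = g^2 - 9*g + 18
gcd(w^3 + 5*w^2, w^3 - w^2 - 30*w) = w^2 + 5*w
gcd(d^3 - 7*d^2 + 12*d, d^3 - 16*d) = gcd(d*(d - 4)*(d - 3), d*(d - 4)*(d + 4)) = d^2 - 4*d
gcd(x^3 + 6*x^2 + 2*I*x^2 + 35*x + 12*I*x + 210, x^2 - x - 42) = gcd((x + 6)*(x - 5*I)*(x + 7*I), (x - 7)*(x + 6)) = x + 6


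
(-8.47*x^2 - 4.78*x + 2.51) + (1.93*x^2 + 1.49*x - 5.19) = -6.54*x^2 - 3.29*x - 2.68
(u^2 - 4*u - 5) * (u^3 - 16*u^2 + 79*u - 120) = u^5 - 20*u^4 + 138*u^3 - 356*u^2 + 85*u + 600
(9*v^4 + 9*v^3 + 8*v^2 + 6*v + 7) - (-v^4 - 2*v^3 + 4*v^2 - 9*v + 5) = 10*v^4 + 11*v^3 + 4*v^2 + 15*v + 2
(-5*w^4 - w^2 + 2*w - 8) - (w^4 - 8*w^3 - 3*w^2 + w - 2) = -6*w^4 + 8*w^3 + 2*w^2 + w - 6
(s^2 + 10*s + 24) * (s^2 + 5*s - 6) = s^4 + 15*s^3 + 68*s^2 + 60*s - 144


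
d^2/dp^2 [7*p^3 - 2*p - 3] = 42*p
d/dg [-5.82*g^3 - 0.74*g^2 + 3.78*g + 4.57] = -17.46*g^2 - 1.48*g + 3.78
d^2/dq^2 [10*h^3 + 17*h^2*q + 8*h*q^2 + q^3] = 16*h + 6*q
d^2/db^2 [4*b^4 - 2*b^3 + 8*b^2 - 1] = 48*b^2 - 12*b + 16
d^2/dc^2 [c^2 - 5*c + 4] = 2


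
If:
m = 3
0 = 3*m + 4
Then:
No Solution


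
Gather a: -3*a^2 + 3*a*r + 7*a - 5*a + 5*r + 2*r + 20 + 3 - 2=-3*a^2 + a*(3*r + 2) + 7*r + 21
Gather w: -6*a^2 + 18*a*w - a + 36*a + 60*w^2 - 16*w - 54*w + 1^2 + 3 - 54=-6*a^2 + 35*a + 60*w^2 + w*(18*a - 70) - 50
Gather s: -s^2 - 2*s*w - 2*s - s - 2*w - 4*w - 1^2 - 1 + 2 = -s^2 + s*(-2*w - 3) - 6*w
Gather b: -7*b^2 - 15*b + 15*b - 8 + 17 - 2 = 7 - 7*b^2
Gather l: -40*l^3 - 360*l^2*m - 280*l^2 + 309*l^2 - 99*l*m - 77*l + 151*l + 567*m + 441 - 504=-40*l^3 + l^2*(29 - 360*m) + l*(74 - 99*m) + 567*m - 63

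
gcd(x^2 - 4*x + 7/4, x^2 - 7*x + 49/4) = x - 7/2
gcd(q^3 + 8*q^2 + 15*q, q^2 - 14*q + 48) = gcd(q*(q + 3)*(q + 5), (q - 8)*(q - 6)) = 1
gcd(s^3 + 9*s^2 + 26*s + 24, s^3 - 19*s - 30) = s^2 + 5*s + 6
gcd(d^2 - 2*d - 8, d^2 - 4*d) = d - 4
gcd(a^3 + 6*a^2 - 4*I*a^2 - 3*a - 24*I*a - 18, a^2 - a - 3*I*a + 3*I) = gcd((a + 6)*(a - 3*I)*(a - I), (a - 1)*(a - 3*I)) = a - 3*I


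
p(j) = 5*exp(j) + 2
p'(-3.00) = 0.25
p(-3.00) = 2.25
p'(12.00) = 813773.96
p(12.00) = 813775.96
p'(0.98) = 13.32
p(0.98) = 15.32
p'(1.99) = 36.58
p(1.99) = 38.58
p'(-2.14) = 0.59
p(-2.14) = 2.59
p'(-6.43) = 0.01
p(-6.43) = 2.01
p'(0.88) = 12.05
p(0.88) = 14.05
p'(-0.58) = 2.80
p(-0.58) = 4.80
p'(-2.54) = 0.39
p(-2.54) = 2.39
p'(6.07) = 2163.40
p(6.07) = 2165.40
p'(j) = 5*exp(j)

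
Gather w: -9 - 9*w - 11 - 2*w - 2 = -11*w - 22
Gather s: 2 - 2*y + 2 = 4 - 2*y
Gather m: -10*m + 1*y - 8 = -10*m + y - 8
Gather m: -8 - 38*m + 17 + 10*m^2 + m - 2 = 10*m^2 - 37*m + 7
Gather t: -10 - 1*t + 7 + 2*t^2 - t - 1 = 2*t^2 - 2*t - 4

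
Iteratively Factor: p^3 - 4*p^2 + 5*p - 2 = (p - 1)*(p^2 - 3*p + 2) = (p - 2)*(p - 1)*(p - 1)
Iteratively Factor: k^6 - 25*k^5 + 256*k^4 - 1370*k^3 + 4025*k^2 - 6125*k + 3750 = (k - 5)*(k^5 - 20*k^4 + 156*k^3 - 590*k^2 + 1075*k - 750) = (k - 5)^2*(k^4 - 15*k^3 + 81*k^2 - 185*k + 150) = (k - 5)^3*(k^3 - 10*k^2 + 31*k - 30) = (k - 5)^3*(k - 3)*(k^2 - 7*k + 10) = (k - 5)^3*(k - 3)*(k - 2)*(k - 5)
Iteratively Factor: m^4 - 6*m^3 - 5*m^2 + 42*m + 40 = (m + 1)*(m^3 - 7*m^2 + 2*m + 40) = (m - 4)*(m + 1)*(m^2 - 3*m - 10) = (m - 4)*(m + 1)*(m + 2)*(m - 5)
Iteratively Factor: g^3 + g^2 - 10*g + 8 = (g + 4)*(g^2 - 3*g + 2) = (g - 1)*(g + 4)*(g - 2)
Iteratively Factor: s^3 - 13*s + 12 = (s - 3)*(s^2 + 3*s - 4) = (s - 3)*(s + 4)*(s - 1)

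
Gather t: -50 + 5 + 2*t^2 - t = 2*t^2 - t - 45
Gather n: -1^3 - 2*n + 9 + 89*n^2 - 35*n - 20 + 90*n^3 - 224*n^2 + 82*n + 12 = 90*n^3 - 135*n^2 + 45*n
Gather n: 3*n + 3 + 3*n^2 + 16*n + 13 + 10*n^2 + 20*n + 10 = 13*n^2 + 39*n + 26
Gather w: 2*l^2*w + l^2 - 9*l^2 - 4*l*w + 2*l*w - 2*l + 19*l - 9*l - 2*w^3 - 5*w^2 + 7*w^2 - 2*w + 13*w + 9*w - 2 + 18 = -8*l^2 + 8*l - 2*w^3 + 2*w^2 + w*(2*l^2 - 2*l + 20) + 16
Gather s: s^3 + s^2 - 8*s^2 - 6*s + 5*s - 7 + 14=s^3 - 7*s^2 - s + 7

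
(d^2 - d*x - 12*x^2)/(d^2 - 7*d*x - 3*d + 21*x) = (d^2 - d*x - 12*x^2)/(d^2 - 7*d*x - 3*d + 21*x)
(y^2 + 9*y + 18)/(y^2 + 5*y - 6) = (y + 3)/(y - 1)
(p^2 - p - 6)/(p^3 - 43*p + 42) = (p^2 - p - 6)/(p^3 - 43*p + 42)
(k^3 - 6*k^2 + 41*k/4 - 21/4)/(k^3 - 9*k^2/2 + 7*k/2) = (k - 3/2)/k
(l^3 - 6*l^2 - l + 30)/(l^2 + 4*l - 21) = (l^2 - 3*l - 10)/(l + 7)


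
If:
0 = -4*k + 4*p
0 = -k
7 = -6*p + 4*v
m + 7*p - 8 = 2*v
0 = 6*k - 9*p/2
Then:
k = 0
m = 23/2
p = 0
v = 7/4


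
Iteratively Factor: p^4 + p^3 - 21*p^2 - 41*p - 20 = (p + 1)*(p^3 - 21*p - 20) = (p + 1)^2*(p^2 - p - 20) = (p - 5)*(p + 1)^2*(p + 4)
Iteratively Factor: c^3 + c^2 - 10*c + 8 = (c + 4)*(c^2 - 3*c + 2) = (c - 1)*(c + 4)*(c - 2)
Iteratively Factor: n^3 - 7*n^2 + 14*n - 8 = (n - 2)*(n^2 - 5*n + 4) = (n - 4)*(n - 2)*(n - 1)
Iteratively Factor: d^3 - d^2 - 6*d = (d)*(d^2 - d - 6) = d*(d - 3)*(d + 2)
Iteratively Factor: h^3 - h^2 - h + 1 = (h - 1)*(h^2 - 1) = (h - 1)^2*(h + 1)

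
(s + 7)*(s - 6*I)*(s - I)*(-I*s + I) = -I*s^4 - 7*s^3 - 6*I*s^3 - 42*s^2 + 13*I*s^2 + 49*s + 36*I*s - 42*I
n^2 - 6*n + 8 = (n - 4)*(n - 2)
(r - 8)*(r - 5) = r^2 - 13*r + 40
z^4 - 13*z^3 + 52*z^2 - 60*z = z*(z - 6)*(z - 5)*(z - 2)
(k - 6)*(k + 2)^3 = k^4 - 24*k^2 - 64*k - 48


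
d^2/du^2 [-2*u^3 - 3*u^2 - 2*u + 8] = -12*u - 6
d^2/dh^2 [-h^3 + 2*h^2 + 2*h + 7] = 4 - 6*h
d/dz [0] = 0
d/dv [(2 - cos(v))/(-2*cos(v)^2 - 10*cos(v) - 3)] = (-8*cos(v) + cos(2*v) - 22)*sin(v)/(10*cos(v) + cos(2*v) + 4)^2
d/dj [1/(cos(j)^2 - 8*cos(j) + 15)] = 2*(cos(j) - 4)*sin(j)/(cos(j)^2 - 8*cos(j) + 15)^2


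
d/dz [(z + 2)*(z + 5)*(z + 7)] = 3*z^2 + 28*z + 59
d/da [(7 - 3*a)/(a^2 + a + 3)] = (-3*a^2 - 3*a + (2*a + 1)*(3*a - 7) - 9)/(a^2 + a + 3)^2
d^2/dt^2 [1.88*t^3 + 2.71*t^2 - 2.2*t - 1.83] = 11.28*t + 5.42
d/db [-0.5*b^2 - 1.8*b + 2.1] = -1.0*b - 1.8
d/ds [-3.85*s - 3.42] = -3.85000000000000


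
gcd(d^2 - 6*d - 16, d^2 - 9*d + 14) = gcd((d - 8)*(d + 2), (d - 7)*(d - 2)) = 1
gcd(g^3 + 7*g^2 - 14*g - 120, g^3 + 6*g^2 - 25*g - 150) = g^2 + 11*g + 30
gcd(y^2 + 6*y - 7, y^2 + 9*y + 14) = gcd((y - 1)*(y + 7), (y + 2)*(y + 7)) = y + 7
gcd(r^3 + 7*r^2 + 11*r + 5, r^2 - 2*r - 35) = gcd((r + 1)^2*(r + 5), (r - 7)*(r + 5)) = r + 5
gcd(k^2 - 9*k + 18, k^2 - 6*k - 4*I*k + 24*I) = k - 6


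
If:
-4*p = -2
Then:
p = 1/2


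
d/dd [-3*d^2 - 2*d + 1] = -6*d - 2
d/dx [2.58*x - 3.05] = 2.58000000000000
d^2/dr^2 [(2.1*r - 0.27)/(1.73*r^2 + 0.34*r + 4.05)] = ((2.1*r - 0.27)*(3.46*r + 0.34)*(6.92*r + 0.68) - (21.798*r + 0.4938)*(1.73*r^2 + 0.34*r + 4.05))/(1.73*r^2 + 0.34*r + 4.05)^3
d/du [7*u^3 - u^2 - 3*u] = 21*u^2 - 2*u - 3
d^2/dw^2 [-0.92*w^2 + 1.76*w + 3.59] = -1.84000000000000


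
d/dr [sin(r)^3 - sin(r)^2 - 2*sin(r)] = (3*sin(r)^2 - 2*sin(r) - 2)*cos(r)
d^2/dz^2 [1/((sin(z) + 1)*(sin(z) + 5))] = (sin(z) + sin(3*z) + 7*cos(2*z) + 55)/((sin(z) + 1)^2*(sin(z) + 5)^3)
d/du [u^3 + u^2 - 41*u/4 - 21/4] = 3*u^2 + 2*u - 41/4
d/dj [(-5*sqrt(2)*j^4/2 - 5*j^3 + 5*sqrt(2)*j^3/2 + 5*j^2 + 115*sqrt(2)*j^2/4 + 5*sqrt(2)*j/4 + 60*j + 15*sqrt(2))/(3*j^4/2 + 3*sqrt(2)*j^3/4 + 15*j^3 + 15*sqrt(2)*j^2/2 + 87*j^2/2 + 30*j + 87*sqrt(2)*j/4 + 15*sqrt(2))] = 5*(-22*sqrt(2)*j^6 + 2*j^6 - 162*sqrt(2)*j^5 - 48*j^5 - 477*j^4 - 317*sqrt(2)*j^4 - 1166*j^3 - 152*sqrt(2)*j^3 - 571*j^2 - 231*sqrt(2)*j^2 - 616*sqrt(2)*j + 680*j - 328 + 240*sqrt(2))/(3*(2*j^8 + 2*sqrt(2)*j^7 + 40*j^7 + 40*sqrt(2)*j^6 + 317*j^6 + 316*sqrt(2)*j^5 + 1260*j^5 + 1240*sqrt(2)*j^4 + 2640*j^4 + 2940*j^3 + 2482*sqrt(2)*j^3 + 2041*j^2 + 2320*sqrt(2)*j^2 + 800*sqrt(2)*j + 1160*j + 400))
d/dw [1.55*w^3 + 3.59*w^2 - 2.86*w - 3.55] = 4.65*w^2 + 7.18*w - 2.86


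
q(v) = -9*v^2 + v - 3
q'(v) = 1 - 18*v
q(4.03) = -145.14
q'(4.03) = -71.54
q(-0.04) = -3.05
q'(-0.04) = 1.72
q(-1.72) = -31.35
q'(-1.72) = 31.96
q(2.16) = -42.83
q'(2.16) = -37.88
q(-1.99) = -40.63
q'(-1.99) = 36.82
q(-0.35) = -4.45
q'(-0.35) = 7.30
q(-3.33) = -106.13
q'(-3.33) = 60.94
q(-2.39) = -56.80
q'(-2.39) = 44.02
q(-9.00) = -741.00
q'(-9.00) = 163.00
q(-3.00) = -87.00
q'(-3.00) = 55.00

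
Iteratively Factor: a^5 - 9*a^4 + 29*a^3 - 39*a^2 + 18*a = (a - 1)*(a^4 - 8*a^3 + 21*a^2 - 18*a) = (a - 2)*(a - 1)*(a^3 - 6*a^2 + 9*a) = (a - 3)*(a - 2)*(a - 1)*(a^2 - 3*a) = a*(a - 3)*(a - 2)*(a - 1)*(a - 3)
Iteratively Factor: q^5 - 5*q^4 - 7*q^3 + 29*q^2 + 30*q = (q - 3)*(q^4 - 2*q^3 - 13*q^2 - 10*q) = q*(q - 3)*(q^3 - 2*q^2 - 13*q - 10) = q*(q - 3)*(q + 2)*(q^2 - 4*q - 5) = q*(q - 5)*(q - 3)*(q + 2)*(q + 1)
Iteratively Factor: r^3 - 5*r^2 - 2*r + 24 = (r - 3)*(r^2 - 2*r - 8) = (r - 3)*(r + 2)*(r - 4)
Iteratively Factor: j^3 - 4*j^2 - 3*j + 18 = (j - 3)*(j^2 - j - 6) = (j - 3)^2*(j + 2)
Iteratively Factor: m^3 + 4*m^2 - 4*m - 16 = (m + 2)*(m^2 + 2*m - 8) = (m - 2)*(m + 2)*(m + 4)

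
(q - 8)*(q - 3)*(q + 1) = q^3 - 10*q^2 + 13*q + 24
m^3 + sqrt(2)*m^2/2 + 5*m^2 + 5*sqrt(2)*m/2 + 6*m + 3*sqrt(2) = (m + 2)*(m + 3)*(m + sqrt(2)/2)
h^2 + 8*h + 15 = (h + 3)*(h + 5)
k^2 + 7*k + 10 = (k + 2)*(k + 5)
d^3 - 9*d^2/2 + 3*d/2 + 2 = (d - 4)*(d - 1)*(d + 1/2)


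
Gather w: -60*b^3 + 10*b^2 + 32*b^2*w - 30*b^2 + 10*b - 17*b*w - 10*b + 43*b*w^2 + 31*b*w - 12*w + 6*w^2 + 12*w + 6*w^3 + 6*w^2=-60*b^3 - 20*b^2 + 6*w^3 + w^2*(43*b + 12) + w*(32*b^2 + 14*b)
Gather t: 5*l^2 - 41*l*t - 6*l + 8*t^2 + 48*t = 5*l^2 - 6*l + 8*t^2 + t*(48 - 41*l)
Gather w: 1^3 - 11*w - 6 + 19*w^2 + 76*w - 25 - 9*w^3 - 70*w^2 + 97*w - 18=-9*w^3 - 51*w^2 + 162*w - 48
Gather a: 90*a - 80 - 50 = 90*a - 130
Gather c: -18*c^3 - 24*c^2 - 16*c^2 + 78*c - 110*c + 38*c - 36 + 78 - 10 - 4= -18*c^3 - 40*c^2 + 6*c + 28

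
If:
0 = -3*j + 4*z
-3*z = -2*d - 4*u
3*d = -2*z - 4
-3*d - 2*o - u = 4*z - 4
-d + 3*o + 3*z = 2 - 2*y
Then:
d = -2*z/3 - 4/3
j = 4*z/3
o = 11/3 - 37*z/24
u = 13*z/12 + 2/3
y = 23*z/48 - 31/6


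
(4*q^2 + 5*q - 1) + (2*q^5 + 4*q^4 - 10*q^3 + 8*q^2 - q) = 2*q^5 + 4*q^4 - 10*q^3 + 12*q^2 + 4*q - 1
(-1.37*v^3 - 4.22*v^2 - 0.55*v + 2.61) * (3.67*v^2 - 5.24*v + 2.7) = -5.0279*v^5 - 8.3086*v^4 + 16.3953*v^3 + 1.0667*v^2 - 15.1614*v + 7.047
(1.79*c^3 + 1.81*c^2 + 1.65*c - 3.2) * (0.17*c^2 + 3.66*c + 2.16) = 0.3043*c^5 + 6.8591*c^4 + 10.7715*c^3 + 9.4046*c^2 - 8.148*c - 6.912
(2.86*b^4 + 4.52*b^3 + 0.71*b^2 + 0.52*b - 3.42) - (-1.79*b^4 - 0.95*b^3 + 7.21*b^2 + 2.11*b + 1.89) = 4.65*b^4 + 5.47*b^3 - 6.5*b^2 - 1.59*b - 5.31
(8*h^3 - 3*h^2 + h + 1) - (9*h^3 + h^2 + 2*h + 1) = -h^3 - 4*h^2 - h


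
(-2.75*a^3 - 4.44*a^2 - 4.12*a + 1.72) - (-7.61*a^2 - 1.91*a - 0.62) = -2.75*a^3 + 3.17*a^2 - 2.21*a + 2.34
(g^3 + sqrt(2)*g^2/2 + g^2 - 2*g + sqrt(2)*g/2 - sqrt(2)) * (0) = 0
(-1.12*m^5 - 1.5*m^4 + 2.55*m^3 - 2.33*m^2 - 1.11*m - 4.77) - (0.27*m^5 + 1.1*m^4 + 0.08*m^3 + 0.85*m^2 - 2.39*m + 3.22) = -1.39*m^5 - 2.6*m^4 + 2.47*m^3 - 3.18*m^2 + 1.28*m - 7.99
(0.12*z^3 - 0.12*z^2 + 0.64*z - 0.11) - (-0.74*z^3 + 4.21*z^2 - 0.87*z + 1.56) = 0.86*z^3 - 4.33*z^2 + 1.51*z - 1.67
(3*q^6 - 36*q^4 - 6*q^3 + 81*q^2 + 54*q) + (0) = 3*q^6 - 36*q^4 - 6*q^3 + 81*q^2 + 54*q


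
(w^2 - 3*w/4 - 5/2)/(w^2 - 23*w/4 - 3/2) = (-4*w^2 + 3*w + 10)/(-4*w^2 + 23*w + 6)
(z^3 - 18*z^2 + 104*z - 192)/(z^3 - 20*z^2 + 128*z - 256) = (z - 6)/(z - 8)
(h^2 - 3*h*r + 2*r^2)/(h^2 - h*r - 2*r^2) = (h - r)/(h + r)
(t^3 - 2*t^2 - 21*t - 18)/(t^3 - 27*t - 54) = (t + 1)/(t + 3)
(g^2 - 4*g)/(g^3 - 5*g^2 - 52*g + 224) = g/(g^2 - g - 56)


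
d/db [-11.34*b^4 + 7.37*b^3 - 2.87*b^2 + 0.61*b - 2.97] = -45.36*b^3 + 22.11*b^2 - 5.74*b + 0.61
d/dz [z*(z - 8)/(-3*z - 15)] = (-z^2 - 10*z + 40)/(3*(z^2 + 10*z + 25))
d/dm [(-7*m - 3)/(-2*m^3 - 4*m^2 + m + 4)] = (14*m^3 + 28*m^2 - 7*m - (7*m + 3)*(6*m^2 + 8*m - 1) - 28)/(2*m^3 + 4*m^2 - m - 4)^2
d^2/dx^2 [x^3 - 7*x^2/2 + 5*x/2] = 6*x - 7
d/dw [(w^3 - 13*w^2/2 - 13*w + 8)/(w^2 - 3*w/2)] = (4*w^4 - 12*w^3 + 91*w^2 - 64*w + 48)/(w^2*(4*w^2 - 12*w + 9))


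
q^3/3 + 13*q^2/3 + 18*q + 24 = (q/3 + 1)*(q + 4)*(q + 6)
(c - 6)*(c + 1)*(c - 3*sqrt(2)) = c^3 - 5*c^2 - 3*sqrt(2)*c^2 - 6*c + 15*sqrt(2)*c + 18*sqrt(2)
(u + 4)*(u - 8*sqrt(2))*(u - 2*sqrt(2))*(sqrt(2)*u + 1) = sqrt(2)*u^4 - 19*u^3 + 4*sqrt(2)*u^3 - 76*u^2 + 22*sqrt(2)*u^2 + 32*u + 88*sqrt(2)*u + 128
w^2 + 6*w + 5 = (w + 1)*(w + 5)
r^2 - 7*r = r*(r - 7)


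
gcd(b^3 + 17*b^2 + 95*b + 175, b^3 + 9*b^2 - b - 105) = b^2 + 12*b + 35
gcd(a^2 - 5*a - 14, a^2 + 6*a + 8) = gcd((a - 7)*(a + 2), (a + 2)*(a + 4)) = a + 2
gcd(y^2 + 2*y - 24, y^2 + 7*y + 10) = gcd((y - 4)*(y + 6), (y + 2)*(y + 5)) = 1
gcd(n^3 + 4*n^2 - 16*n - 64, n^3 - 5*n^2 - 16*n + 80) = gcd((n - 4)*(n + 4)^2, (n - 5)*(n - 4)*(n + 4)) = n^2 - 16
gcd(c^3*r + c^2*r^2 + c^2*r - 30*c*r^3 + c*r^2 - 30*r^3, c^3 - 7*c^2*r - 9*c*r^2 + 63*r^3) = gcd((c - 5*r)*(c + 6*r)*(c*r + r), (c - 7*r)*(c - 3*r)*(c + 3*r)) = 1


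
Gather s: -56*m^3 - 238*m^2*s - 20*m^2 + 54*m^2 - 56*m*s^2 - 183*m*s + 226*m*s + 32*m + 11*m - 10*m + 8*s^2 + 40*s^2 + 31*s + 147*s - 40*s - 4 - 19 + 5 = -56*m^3 + 34*m^2 + 33*m + s^2*(48 - 56*m) + s*(-238*m^2 + 43*m + 138) - 18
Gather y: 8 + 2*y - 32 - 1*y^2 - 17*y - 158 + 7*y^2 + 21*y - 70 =6*y^2 + 6*y - 252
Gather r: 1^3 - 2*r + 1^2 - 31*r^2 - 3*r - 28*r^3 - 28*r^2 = -28*r^3 - 59*r^2 - 5*r + 2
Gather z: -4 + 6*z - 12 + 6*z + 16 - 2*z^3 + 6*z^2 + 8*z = -2*z^3 + 6*z^2 + 20*z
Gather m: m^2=m^2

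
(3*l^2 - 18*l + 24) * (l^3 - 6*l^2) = 3*l^5 - 36*l^4 + 132*l^3 - 144*l^2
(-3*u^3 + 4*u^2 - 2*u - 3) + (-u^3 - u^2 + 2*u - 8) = -4*u^3 + 3*u^2 - 11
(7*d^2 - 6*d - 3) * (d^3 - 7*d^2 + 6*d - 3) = 7*d^5 - 55*d^4 + 81*d^3 - 36*d^2 + 9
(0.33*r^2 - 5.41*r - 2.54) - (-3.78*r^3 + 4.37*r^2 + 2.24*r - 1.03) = 3.78*r^3 - 4.04*r^2 - 7.65*r - 1.51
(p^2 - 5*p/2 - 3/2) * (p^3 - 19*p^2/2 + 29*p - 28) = p^5 - 12*p^4 + 205*p^3/4 - 345*p^2/4 + 53*p/2 + 42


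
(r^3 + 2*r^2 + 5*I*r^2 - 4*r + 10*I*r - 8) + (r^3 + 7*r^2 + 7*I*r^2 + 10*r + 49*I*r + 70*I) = 2*r^3 + 9*r^2 + 12*I*r^2 + 6*r + 59*I*r - 8 + 70*I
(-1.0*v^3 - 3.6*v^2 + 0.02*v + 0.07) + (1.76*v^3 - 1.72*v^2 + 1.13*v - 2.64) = 0.76*v^3 - 5.32*v^2 + 1.15*v - 2.57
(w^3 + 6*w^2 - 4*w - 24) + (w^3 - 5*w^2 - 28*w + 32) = 2*w^3 + w^2 - 32*w + 8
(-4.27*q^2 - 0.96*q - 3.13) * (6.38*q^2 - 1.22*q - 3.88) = -27.2426*q^4 - 0.9154*q^3 - 2.2306*q^2 + 7.5434*q + 12.1444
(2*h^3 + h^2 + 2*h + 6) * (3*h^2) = 6*h^5 + 3*h^4 + 6*h^3 + 18*h^2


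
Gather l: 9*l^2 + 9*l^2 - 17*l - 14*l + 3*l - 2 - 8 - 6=18*l^2 - 28*l - 16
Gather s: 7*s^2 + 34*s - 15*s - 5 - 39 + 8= 7*s^2 + 19*s - 36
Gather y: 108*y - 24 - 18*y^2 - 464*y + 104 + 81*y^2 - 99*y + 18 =63*y^2 - 455*y + 98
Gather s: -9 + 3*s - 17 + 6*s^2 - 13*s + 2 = 6*s^2 - 10*s - 24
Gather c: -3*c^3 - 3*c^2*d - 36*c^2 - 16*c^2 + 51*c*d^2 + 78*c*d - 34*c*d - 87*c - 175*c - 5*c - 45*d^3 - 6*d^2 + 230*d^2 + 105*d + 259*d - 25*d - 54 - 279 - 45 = -3*c^3 + c^2*(-3*d - 52) + c*(51*d^2 + 44*d - 267) - 45*d^3 + 224*d^2 + 339*d - 378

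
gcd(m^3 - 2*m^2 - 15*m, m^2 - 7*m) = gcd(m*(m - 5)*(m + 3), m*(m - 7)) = m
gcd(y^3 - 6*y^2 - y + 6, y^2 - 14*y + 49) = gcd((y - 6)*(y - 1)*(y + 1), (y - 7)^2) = 1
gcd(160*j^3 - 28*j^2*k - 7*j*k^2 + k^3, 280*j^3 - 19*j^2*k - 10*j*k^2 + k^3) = 40*j^2 + 3*j*k - k^2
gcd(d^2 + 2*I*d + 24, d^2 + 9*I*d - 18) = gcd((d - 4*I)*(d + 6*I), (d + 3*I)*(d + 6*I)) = d + 6*I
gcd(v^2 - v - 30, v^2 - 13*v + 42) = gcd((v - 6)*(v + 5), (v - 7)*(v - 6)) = v - 6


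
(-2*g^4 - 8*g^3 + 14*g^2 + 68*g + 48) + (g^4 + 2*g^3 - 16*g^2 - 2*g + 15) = -g^4 - 6*g^3 - 2*g^2 + 66*g + 63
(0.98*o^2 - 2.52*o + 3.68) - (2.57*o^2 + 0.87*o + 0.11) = -1.59*o^2 - 3.39*o + 3.57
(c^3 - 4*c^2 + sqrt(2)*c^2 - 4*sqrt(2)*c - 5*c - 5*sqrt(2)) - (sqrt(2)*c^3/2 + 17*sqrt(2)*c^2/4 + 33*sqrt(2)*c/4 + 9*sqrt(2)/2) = -sqrt(2)*c^3/2 + c^3 - 13*sqrt(2)*c^2/4 - 4*c^2 - 49*sqrt(2)*c/4 - 5*c - 19*sqrt(2)/2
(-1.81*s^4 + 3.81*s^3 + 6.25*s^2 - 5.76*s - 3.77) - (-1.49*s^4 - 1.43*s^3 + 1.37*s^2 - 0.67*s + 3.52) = -0.32*s^4 + 5.24*s^3 + 4.88*s^2 - 5.09*s - 7.29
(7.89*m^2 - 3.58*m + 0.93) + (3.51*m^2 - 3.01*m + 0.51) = 11.4*m^2 - 6.59*m + 1.44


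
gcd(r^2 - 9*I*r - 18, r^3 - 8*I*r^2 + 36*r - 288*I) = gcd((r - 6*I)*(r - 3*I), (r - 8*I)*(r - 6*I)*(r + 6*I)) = r - 6*I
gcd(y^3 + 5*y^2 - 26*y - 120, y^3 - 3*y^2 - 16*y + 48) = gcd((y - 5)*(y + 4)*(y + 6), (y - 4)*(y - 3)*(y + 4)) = y + 4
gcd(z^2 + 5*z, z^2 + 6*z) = z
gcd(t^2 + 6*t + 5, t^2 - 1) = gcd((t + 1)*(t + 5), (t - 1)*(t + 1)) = t + 1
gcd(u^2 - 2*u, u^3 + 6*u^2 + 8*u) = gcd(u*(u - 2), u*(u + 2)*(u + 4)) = u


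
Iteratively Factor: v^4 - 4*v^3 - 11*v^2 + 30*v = (v - 2)*(v^3 - 2*v^2 - 15*v) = (v - 2)*(v + 3)*(v^2 - 5*v) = (v - 5)*(v - 2)*(v + 3)*(v)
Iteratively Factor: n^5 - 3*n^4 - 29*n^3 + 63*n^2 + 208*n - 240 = (n + 3)*(n^4 - 6*n^3 - 11*n^2 + 96*n - 80) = (n - 5)*(n + 3)*(n^3 - n^2 - 16*n + 16) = (n - 5)*(n - 1)*(n + 3)*(n^2 - 16) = (n - 5)*(n - 1)*(n + 3)*(n + 4)*(n - 4)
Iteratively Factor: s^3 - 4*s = (s + 2)*(s^2 - 2*s) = (s - 2)*(s + 2)*(s)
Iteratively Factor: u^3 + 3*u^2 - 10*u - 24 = (u + 4)*(u^2 - u - 6) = (u - 3)*(u + 4)*(u + 2)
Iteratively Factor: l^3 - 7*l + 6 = (l + 3)*(l^2 - 3*l + 2) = (l - 2)*(l + 3)*(l - 1)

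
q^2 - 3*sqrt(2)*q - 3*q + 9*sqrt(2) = (q - 3)*(q - 3*sqrt(2))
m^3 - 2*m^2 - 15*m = m*(m - 5)*(m + 3)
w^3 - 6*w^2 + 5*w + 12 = (w - 4)*(w - 3)*(w + 1)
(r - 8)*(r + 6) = r^2 - 2*r - 48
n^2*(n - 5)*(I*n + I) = I*n^4 - 4*I*n^3 - 5*I*n^2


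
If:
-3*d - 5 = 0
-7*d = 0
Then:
No Solution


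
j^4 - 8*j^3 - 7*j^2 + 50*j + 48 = (j - 8)*(j - 3)*(j + 1)*(j + 2)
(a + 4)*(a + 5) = a^2 + 9*a + 20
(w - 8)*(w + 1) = w^2 - 7*w - 8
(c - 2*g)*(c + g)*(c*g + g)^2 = c^4*g^2 - c^3*g^3 + 2*c^3*g^2 - 2*c^2*g^4 - 2*c^2*g^3 + c^2*g^2 - 4*c*g^4 - c*g^3 - 2*g^4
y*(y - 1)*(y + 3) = y^3 + 2*y^2 - 3*y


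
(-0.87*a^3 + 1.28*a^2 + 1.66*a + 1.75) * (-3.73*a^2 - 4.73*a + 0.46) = 3.2451*a^5 - 0.6593*a^4 - 12.6464*a^3 - 13.7905*a^2 - 7.5139*a + 0.805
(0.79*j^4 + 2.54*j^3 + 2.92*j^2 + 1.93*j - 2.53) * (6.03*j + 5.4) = 4.7637*j^5 + 19.5822*j^4 + 31.3236*j^3 + 27.4059*j^2 - 4.8339*j - 13.662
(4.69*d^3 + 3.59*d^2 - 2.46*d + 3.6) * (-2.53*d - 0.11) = -11.8657*d^4 - 9.5986*d^3 + 5.8289*d^2 - 8.8374*d - 0.396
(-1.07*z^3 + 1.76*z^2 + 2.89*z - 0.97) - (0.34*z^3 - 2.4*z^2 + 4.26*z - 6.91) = -1.41*z^3 + 4.16*z^2 - 1.37*z + 5.94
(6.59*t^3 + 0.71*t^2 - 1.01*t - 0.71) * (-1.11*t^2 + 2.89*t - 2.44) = -7.3149*t^5 + 18.257*t^4 - 12.9066*t^3 - 3.8632*t^2 + 0.4125*t + 1.7324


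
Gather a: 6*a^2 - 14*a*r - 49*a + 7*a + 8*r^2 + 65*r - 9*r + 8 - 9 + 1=6*a^2 + a*(-14*r - 42) + 8*r^2 + 56*r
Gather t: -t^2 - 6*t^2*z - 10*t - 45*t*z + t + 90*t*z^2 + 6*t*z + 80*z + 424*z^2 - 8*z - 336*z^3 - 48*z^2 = t^2*(-6*z - 1) + t*(90*z^2 - 39*z - 9) - 336*z^3 + 376*z^2 + 72*z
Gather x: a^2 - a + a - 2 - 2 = a^2 - 4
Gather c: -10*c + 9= 9 - 10*c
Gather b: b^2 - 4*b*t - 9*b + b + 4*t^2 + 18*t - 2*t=b^2 + b*(-4*t - 8) + 4*t^2 + 16*t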